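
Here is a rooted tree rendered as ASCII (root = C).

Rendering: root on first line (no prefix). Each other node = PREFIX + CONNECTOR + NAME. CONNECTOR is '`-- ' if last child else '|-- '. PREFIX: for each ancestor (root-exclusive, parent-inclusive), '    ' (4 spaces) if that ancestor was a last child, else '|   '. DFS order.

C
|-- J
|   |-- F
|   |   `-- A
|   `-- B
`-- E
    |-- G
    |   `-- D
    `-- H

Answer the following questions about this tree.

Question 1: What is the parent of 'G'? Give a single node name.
Scan adjacency: G appears as child of E

Answer: E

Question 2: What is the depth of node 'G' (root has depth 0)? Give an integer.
Answer: 2

Derivation:
Path from root to G: C -> E -> G
Depth = number of edges = 2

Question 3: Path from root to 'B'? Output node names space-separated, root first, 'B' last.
Walk down from root: C -> J -> B

Answer: C J B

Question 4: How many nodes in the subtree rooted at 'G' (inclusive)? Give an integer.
Subtree rooted at G contains: D, G
Count = 2

Answer: 2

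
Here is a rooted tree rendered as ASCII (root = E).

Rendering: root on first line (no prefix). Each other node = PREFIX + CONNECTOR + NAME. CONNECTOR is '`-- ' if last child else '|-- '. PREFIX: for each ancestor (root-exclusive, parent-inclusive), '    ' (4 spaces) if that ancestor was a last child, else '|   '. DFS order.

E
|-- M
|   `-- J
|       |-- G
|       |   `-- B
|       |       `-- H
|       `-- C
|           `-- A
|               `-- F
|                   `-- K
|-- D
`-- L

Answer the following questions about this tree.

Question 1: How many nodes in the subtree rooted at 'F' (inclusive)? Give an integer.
Subtree rooted at F contains: F, K
Count = 2

Answer: 2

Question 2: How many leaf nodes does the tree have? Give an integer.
Leaves (nodes with no children): D, H, K, L

Answer: 4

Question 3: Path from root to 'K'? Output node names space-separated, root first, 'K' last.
Walk down from root: E -> M -> J -> C -> A -> F -> K

Answer: E M J C A F K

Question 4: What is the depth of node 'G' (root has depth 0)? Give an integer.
Path from root to G: E -> M -> J -> G
Depth = number of edges = 3

Answer: 3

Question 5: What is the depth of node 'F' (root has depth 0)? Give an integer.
Path from root to F: E -> M -> J -> C -> A -> F
Depth = number of edges = 5

Answer: 5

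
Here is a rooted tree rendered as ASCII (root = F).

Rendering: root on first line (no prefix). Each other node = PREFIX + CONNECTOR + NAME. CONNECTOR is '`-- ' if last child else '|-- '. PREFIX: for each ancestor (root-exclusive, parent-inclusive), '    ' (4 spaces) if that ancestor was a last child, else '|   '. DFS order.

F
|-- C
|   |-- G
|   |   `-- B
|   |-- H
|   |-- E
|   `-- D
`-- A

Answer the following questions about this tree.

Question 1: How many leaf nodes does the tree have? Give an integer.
Answer: 5

Derivation:
Leaves (nodes with no children): A, B, D, E, H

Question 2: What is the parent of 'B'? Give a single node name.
Scan adjacency: B appears as child of G

Answer: G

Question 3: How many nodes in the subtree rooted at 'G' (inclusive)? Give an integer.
Answer: 2

Derivation:
Subtree rooted at G contains: B, G
Count = 2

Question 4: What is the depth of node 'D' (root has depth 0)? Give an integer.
Answer: 2

Derivation:
Path from root to D: F -> C -> D
Depth = number of edges = 2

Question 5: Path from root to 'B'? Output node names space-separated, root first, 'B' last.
Walk down from root: F -> C -> G -> B

Answer: F C G B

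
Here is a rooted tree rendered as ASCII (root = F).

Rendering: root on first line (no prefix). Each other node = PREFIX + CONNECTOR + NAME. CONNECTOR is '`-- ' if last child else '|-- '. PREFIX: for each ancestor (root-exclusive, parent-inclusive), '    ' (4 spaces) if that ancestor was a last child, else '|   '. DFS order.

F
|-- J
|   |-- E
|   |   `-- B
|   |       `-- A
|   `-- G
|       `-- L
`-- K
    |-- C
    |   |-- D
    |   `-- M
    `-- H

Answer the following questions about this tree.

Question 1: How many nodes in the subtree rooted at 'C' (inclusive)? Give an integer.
Subtree rooted at C contains: C, D, M
Count = 3

Answer: 3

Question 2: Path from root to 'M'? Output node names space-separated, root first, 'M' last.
Walk down from root: F -> K -> C -> M

Answer: F K C M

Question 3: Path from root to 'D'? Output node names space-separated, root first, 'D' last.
Answer: F K C D

Derivation:
Walk down from root: F -> K -> C -> D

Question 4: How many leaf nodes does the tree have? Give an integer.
Answer: 5

Derivation:
Leaves (nodes with no children): A, D, H, L, M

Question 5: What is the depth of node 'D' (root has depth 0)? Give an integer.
Path from root to D: F -> K -> C -> D
Depth = number of edges = 3

Answer: 3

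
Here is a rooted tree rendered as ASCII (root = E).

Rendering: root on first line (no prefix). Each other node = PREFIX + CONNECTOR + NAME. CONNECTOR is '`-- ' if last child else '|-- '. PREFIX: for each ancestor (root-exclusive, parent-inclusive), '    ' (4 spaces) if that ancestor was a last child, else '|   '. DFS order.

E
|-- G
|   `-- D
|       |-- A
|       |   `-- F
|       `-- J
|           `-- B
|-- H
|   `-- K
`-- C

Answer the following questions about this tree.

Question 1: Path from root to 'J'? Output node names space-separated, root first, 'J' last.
Answer: E G D J

Derivation:
Walk down from root: E -> G -> D -> J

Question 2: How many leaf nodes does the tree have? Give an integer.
Leaves (nodes with no children): B, C, F, K

Answer: 4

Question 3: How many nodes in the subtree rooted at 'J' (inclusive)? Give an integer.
Subtree rooted at J contains: B, J
Count = 2

Answer: 2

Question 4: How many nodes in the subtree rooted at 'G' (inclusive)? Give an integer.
Subtree rooted at G contains: A, B, D, F, G, J
Count = 6

Answer: 6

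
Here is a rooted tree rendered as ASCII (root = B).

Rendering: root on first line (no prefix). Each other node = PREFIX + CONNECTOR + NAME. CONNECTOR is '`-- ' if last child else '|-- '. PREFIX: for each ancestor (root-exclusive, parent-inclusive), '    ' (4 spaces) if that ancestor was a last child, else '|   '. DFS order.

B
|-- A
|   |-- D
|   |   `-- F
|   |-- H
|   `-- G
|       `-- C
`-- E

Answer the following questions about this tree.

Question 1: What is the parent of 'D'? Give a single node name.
Answer: A

Derivation:
Scan adjacency: D appears as child of A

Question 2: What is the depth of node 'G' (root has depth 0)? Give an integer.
Path from root to G: B -> A -> G
Depth = number of edges = 2

Answer: 2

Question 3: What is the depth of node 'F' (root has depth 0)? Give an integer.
Answer: 3

Derivation:
Path from root to F: B -> A -> D -> F
Depth = number of edges = 3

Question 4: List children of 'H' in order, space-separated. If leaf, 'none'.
Answer: none

Derivation:
Node H's children (from adjacency): (leaf)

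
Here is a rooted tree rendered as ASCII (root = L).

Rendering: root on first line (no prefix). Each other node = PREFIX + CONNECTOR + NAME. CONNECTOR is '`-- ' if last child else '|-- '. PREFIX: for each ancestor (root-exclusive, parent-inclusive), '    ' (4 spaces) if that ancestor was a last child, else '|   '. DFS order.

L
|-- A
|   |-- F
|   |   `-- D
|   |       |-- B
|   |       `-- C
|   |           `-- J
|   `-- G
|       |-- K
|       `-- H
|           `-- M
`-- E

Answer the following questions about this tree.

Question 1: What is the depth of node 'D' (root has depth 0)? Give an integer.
Answer: 3

Derivation:
Path from root to D: L -> A -> F -> D
Depth = number of edges = 3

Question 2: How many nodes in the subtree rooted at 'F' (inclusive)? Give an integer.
Subtree rooted at F contains: B, C, D, F, J
Count = 5

Answer: 5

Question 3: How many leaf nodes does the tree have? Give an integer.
Answer: 5

Derivation:
Leaves (nodes with no children): B, E, J, K, M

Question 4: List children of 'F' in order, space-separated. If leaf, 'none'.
Answer: D

Derivation:
Node F's children (from adjacency): D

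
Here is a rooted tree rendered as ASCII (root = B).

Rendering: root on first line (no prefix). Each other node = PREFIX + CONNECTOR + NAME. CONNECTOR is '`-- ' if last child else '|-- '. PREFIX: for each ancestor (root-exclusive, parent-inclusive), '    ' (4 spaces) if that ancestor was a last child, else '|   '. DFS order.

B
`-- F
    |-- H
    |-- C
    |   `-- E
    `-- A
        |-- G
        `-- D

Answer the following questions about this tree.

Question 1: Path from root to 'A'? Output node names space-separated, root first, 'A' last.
Walk down from root: B -> F -> A

Answer: B F A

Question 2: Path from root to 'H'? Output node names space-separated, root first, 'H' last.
Walk down from root: B -> F -> H

Answer: B F H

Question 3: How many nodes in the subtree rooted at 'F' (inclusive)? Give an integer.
Answer: 7

Derivation:
Subtree rooted at F contains: A, C, D, E, F, G, H
Count = 7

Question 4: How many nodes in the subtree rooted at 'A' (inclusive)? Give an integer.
Subtree rooted at A contains: A, D, G
Count = 3

Answer: 3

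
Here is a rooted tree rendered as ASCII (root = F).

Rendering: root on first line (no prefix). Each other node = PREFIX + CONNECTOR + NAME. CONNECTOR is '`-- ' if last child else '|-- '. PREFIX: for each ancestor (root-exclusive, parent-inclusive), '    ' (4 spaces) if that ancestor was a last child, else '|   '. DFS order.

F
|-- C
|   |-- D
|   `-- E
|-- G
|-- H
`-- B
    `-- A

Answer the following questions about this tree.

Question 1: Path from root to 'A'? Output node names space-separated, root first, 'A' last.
Walk down from root: F -> B -> A

Answer: F B A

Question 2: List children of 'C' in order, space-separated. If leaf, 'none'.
Answer: D E

Derivation:
Node C's children (from adjacency): D, E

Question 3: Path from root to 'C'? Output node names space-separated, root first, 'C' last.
Walk down from root: F -> C

Answer: F C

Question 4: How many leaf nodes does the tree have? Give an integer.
Answer: 5

Derivation:
Leaves (nodes with no children): A, D, E, G, H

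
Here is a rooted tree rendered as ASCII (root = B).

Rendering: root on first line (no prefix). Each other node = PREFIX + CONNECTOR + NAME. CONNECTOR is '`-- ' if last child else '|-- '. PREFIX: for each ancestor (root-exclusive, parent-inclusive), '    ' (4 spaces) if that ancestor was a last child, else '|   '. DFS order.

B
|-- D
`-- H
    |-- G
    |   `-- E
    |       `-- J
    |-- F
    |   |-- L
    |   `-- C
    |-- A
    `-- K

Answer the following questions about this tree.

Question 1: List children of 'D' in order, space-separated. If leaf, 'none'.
Answer: none

Derivation:
Node D's children (from adjacency): (leaf)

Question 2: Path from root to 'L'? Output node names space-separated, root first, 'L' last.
Walk down from root: B -> H -> F -> L

Answer: B H F L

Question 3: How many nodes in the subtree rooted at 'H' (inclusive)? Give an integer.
Answer: 9

Derivation:
Subtree rooted at H contains: A, C, E, F, G, H, J, K, L
Count = 9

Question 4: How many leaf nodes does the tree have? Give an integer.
Leaves (nodes with no children): A, C, D, J, K, L

Answer: 6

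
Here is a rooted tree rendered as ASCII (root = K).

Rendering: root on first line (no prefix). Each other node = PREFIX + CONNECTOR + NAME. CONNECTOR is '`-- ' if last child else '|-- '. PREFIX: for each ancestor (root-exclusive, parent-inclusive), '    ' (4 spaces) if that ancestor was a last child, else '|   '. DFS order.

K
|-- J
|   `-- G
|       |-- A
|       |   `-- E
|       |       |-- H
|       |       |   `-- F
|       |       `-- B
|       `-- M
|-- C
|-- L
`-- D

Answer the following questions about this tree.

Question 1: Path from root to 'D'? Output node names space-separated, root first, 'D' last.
Walk down from root: K -> D

Answer: K D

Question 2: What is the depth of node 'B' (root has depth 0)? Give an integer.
Answer: 5

Derivation:
Path from root to B: K -> J -> G -> A -> E -> B
Depth = number of edges = 5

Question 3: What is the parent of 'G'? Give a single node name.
Answer: J

Derivation:
Scan adjacency: G appears as child of J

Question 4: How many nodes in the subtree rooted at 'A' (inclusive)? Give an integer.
Answer: 5

Derivation:
Subtree rooted at A contains: A, B, E, F, H
Count = 5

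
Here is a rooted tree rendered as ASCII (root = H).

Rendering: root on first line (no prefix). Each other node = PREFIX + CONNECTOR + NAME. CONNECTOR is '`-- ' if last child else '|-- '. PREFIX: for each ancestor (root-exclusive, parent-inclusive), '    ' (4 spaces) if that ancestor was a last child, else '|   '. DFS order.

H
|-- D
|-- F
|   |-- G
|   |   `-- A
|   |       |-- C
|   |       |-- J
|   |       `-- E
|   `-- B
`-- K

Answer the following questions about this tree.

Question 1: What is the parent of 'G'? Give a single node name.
Scan adjacency: G appears as child of F

Answer: F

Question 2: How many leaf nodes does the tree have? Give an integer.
Leaves (nodes with no children): B, C, D, E, J, K

Answer: 6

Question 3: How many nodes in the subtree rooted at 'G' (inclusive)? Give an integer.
Answer: 5

Derivation:
Subtree rooted at G contains: A, C, E, G, J
Count = 5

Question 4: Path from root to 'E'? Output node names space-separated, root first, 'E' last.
Walk down from root: H -> F -> G -> A -> E

Answer: H F G A E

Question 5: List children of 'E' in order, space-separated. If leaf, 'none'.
Node E's children (from adjacency): (leaf)

Answer: none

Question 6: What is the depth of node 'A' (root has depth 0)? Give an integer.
Path from root to A: H -> F -> G -> A
Depth = number of edges = 3

Answer: 3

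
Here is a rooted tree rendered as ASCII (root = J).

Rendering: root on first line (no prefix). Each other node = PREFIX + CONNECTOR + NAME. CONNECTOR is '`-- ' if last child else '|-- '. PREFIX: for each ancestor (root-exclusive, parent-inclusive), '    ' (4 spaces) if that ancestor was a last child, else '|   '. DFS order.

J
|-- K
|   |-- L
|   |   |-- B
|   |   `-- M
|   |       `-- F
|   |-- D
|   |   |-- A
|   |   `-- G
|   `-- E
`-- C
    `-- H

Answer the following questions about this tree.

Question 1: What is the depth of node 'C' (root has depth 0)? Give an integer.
Answer: 1

Derivation:
Path from root to C: J -> C
Depth = number of edges = 1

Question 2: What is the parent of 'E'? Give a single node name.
Answer: K

Derivation:
Scan adjacency: E appears as child of K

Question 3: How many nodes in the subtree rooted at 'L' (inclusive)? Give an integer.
Answer: 4

Derivation:
Subtree rooted at L contains: B, F, L, M
Count = 4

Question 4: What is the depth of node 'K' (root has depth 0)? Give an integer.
Answer: 1

Derivation:
Path from root to K: J -> K
Depth = number of edges = 1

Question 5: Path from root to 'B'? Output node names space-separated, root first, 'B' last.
Walk down from root: J -> K -> L -> B

Answer: J K L B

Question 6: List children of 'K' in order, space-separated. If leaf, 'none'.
Answer: L D E

Derivation:
Node K's children (from adjacency): L, D, E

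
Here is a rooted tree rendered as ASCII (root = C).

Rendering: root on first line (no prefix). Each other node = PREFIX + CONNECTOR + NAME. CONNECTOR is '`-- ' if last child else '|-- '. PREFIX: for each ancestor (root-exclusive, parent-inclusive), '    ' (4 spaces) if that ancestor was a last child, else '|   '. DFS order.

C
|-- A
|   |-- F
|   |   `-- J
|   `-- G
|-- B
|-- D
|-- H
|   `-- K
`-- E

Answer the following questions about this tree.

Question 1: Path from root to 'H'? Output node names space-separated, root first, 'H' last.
Answer: C H

Derivation:
Walk down from root: C -> H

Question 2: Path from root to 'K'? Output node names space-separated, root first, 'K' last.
Walk down from root: C -> H -> K

Answer: C H K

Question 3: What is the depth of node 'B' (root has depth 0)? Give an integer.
Answer: 1

Derivation:
Path from root to B: C -> B
Depth = number of edges = 1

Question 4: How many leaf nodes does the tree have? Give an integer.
Answer: 6

Derivation:
Leaves (nodes with no children): B, D, E, G, J, K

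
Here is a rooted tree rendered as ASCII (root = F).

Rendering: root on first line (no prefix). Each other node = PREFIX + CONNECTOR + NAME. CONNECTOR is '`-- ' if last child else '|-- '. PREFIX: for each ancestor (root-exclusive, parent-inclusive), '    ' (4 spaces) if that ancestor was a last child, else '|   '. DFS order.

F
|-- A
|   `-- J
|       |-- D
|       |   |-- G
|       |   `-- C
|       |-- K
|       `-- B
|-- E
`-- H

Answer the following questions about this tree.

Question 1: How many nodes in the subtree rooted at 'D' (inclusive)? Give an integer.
Subtree rooted at D contains: C, D, G
Count = 3

Answer: 3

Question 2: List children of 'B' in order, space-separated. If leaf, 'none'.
Answer: none

Derivation:
Node B's children (from adjacency): (leaf)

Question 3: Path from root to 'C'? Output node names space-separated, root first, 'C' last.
Walk down from root: F -> A -> J -> D -> C

Answer: F A J D C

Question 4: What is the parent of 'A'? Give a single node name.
Answer: F

Derivation:
Scan adjacency: A appears as child of F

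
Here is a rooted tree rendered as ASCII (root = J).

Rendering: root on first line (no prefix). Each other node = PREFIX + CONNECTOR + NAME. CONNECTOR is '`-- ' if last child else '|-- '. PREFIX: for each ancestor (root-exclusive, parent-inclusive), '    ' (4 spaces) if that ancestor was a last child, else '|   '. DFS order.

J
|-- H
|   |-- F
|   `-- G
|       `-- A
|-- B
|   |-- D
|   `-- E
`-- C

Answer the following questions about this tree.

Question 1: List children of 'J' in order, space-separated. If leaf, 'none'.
Node J's children (from adjacency): H, B, C

Answer: H B C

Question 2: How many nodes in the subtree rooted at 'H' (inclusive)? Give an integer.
Subtree rooted at H contains: A, F, G, H
Count = 4

Answer: 4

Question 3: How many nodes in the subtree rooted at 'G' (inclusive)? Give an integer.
Answer: 2

Derivation:
Subtree rooted at G contains: A, G
Count = 2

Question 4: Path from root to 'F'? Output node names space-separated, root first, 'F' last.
Walk down from root: J -> H -> F

Answer: J H F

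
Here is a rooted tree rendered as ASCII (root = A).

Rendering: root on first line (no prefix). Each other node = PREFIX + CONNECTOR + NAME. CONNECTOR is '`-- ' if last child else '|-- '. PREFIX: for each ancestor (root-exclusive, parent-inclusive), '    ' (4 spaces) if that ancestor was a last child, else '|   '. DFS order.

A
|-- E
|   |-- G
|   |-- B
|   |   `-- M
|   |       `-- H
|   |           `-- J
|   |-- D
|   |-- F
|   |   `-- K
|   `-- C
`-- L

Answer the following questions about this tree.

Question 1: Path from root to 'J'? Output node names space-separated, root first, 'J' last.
Answer: A E B M H J

Derivation:
Walk down from root: A -> E -> B -> M -> H -> J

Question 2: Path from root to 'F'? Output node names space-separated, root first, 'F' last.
Answer: A E F

Derivation:
Walk down from root: A -> E -> F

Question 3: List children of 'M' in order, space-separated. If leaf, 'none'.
Answer: H

Derivation:
Node M's children (from adjacency): H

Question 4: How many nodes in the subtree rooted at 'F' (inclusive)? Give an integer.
Subtree rooted at F contains: F, K
Count = 2

Answer: 2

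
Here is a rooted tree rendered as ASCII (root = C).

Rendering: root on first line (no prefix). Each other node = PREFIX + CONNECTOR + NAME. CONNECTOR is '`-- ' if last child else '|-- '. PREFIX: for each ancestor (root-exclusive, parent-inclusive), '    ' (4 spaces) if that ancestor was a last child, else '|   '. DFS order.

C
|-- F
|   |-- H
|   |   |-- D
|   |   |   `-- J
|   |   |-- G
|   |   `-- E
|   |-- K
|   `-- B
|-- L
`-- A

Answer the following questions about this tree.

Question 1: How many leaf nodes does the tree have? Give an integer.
Answer: 7

Derivation:
Leaves (nodes with no children): A, B, E, G, J, K, L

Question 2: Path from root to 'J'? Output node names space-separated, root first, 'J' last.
Walk down from root: C -> F -> H -> D -> J

Answer: C F H D J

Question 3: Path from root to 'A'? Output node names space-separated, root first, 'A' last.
Walk down from root: C -> A

Answer: C A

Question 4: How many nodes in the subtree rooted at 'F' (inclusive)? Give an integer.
Answer: 8

Derivation:
Subtree rooted at F contains: B, D, E, F, G, H, J, K
Count = 8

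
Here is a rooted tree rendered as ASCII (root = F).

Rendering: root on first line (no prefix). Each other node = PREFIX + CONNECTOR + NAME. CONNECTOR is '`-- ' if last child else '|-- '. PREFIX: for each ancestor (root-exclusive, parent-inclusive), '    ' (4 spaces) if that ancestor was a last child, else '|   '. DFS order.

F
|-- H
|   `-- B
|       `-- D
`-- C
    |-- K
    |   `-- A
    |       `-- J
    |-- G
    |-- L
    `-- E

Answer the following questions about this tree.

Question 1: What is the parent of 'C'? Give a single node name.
Scan adjacency: C appears as child of F

Answer: F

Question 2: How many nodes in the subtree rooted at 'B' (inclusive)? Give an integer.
Answer: 2

Derivation:
Subtree rooted at B contains: B, D
Count = 2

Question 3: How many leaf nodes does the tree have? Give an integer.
Answer: 5

Derivation:
Leaves (nodes with no children): D, E, G, J, L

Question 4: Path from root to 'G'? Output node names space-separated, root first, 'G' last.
Answer: F C G

Derivation:
Walk down from root: F -> C -> G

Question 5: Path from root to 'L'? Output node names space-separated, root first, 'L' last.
Walk down from root: F -> C -> L

Answer: F C L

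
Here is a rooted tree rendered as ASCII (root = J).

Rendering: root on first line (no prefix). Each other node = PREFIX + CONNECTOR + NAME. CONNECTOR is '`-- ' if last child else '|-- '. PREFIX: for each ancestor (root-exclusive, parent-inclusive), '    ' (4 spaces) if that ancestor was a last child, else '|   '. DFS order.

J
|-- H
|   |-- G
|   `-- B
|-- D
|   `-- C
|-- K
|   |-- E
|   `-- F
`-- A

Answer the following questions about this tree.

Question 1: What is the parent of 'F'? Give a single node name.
Answer: K

Derivation:
Scan adjacency: F appears as child of K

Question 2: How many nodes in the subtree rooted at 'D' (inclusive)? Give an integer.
Subtree rooted at D contains: C, D
Count = 2

Answer: 2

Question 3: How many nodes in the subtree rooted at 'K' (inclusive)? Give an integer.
Subtree rooted at K contains: E, F, K
Count = 3

Answer: 3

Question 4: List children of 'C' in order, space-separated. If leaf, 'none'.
Answer: none

Derivation:
Node C's children (from adjacency): (leaf)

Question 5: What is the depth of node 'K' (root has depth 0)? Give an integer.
Answer: 1

Derivation:
Path from root to K: J -> K
Depth = number of edges = 1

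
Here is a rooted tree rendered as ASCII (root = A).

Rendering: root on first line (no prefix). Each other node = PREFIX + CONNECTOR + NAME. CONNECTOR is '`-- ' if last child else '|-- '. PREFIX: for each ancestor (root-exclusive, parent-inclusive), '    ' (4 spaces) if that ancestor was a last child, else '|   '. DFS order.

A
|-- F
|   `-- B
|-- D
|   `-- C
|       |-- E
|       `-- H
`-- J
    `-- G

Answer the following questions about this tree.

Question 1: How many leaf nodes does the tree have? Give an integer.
Leaves (nodes with no children): B, E, G, H

Answer: 4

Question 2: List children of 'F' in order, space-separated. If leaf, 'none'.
Node F's children (from adjacency): B

Answer: B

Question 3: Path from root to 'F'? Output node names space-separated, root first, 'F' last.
Walk down from root: A -> F

Answer: A F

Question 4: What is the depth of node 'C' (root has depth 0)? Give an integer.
Path from root to C: A -> D -> C
Depth = number of edges = 2

Answer: 2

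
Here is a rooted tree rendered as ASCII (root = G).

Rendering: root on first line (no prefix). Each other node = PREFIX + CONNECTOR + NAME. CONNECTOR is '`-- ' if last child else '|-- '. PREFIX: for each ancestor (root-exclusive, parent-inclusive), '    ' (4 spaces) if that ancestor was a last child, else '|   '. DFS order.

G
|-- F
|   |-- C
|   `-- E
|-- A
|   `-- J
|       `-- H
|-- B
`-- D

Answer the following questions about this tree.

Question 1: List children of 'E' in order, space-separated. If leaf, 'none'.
Node E's children (from adjacency): (leaf)

Answer: none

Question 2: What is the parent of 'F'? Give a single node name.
Answer: G

Derivation:
Scan adjacency: F appears as child of G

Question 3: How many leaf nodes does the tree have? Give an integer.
Leaves (nodes with no children): B, C, D, E, H

Answer: 5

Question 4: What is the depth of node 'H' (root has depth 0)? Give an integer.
Path from root to H: G -> A -> J -> H
Depth = number of edges = 3

Answer: 3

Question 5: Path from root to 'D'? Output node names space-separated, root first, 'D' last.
Answer: G D

Derivation:
Walk down from root: G -> D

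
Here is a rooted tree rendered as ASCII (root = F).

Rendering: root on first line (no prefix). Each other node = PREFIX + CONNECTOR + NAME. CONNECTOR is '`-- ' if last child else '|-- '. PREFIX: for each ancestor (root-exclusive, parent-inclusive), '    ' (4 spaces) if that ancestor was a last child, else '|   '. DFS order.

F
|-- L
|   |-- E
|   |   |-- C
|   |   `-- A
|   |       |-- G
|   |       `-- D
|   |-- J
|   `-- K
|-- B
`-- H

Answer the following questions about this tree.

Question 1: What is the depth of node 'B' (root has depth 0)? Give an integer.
Path from root to B: F -> B
Depth = number of edges = 1

Answer: 1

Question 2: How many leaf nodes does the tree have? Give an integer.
Answer: 7

Derivation:
Leaves (nodes with no children): B, C, D, G, H, J, K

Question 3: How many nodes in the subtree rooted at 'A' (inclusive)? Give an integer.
Answer: 3

Derivation:
Subtree rooted at A contains: A, D, G
Count = 3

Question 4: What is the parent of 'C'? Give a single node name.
Scan adjacency: C appears as child of E

Answer: E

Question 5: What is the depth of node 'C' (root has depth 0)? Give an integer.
Answer: 3

Derivation:
Path from root to C: F -> L -> E -> C
Depth = number of edges = 3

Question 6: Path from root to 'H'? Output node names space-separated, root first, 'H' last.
Walk down from root: F -> H

Answer: F H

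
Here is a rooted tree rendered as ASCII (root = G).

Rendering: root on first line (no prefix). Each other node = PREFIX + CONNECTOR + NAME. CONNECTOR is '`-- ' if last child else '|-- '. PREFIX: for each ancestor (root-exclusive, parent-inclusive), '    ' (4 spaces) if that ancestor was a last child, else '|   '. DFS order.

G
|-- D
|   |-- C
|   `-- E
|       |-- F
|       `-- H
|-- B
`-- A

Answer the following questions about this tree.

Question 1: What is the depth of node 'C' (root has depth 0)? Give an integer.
Answer: 2

Derivation:
Path from root to C: G -> D -> C
Depth = number of edges = 2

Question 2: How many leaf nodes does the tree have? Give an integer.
Answer: 5

Derivation:
Leaves (nodes with no children): A, B, C, F, H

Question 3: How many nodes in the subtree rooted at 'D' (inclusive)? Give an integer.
Answer: 5

Derivation:
Subtree rooted at D contains: C, D, E, F, H
Count = 5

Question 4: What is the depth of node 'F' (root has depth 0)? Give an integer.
Answer: 3

Derivation:
Path from root to F: G -> D -> E -> F
Depth = number of edges = 3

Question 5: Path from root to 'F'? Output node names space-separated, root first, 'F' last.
Walk down from root: G -> D -> E -> F

Answer: G D E F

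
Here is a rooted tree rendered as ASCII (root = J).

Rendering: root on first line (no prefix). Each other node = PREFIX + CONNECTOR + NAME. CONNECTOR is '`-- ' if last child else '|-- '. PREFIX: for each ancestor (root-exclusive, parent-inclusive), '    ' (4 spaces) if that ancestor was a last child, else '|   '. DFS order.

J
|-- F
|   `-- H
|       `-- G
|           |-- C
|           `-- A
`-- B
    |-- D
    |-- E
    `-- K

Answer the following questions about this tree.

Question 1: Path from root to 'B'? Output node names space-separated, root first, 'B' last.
Walk down from root: J -> B

Answer: J B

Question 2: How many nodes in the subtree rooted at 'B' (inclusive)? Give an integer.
Subtree rooted at B contains: B, D, E, K
Count = 4

Answer: 4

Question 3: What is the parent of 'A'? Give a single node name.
Scan adjacency: A appears as child of G

Answer: G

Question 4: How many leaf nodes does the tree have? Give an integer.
Leaves (nodes with no children): A, C, D, E, K

Answer: 5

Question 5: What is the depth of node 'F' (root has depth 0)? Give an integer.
Path from root to F: J -> F
Depth = number of edges = 1

Answer: 1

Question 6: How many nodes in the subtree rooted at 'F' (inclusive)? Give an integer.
Answer: 5

Derivation:
Subtree rooted at F contains: A, C, F, G, H
Count = 5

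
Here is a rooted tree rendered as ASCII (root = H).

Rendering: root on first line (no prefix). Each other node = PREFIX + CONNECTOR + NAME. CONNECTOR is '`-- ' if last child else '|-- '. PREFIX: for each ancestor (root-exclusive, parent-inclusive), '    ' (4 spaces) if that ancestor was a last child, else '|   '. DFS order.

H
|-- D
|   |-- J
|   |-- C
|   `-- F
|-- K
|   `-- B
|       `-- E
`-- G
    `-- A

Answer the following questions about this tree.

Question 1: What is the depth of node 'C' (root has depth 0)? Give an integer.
Path from root to C: H -> D -> C
Depth = number of edges = 2

Answer: 2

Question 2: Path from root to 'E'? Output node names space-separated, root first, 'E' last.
Answer: H K B E

Derivation:
Walk down from root: H -> K -> B -> E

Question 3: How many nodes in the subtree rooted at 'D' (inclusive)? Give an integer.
Answer: 4

Derivation:
Subtree rooted at D contains: C, D, F, J
Count = 4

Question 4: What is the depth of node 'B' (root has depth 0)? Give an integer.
Answer: 2

Derivation:
Path from root to B: H -> K -> B
Depth = number of edges = 2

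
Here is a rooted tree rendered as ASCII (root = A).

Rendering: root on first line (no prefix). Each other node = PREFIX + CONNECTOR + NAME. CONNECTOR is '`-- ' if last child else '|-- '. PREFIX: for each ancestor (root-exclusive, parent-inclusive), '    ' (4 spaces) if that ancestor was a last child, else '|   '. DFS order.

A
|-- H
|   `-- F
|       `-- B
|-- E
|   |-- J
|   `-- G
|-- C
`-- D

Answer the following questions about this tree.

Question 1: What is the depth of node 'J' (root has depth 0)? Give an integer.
Path from root to J: A -> E -> J
Depth = number of edges = 2

Answer: 2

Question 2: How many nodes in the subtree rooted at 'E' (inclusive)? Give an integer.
Subtree rooted at E contains: E, G, J
Count = 3

Answer: 3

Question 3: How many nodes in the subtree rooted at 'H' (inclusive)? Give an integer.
Subtree rooted at H contains: B, F, H
Count = 3

Answer: 3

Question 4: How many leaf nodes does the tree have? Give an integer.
Answer: 5

Derivation:
Leaves (nodes with no children): B, C, D, G, J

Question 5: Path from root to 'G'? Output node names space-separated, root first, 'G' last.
Answer: A E G

Derivation:
Walk down from root: A -> E -> G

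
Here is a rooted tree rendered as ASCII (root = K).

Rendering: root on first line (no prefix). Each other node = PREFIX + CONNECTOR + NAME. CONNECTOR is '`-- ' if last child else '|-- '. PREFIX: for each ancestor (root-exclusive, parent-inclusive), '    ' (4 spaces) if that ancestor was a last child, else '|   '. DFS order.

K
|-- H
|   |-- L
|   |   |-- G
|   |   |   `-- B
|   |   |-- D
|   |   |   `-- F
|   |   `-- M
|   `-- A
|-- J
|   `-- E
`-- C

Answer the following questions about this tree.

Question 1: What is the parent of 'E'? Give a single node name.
Answer: J

Derivation:
Scan adjacency: E appears as child of J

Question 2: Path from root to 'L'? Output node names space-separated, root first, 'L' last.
Answer: K H L

Derivation:
Walk down from root: K -> H -> L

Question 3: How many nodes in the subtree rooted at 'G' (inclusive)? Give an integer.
Subtree rooted at G contains: B, G
Count = 2

Answer: 2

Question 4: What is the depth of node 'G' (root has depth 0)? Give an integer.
Answer: 3

Derivation:
Path from root to G: K -> H -> L -> G
Depth = number of edges = 3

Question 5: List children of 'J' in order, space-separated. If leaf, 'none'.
Answer: E

Derivation:
Node J's children (from adjacency): E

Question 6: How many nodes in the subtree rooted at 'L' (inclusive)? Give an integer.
Subtree rooted at L contains: B, D, F, G, L, M
Count = 6

Answer: 6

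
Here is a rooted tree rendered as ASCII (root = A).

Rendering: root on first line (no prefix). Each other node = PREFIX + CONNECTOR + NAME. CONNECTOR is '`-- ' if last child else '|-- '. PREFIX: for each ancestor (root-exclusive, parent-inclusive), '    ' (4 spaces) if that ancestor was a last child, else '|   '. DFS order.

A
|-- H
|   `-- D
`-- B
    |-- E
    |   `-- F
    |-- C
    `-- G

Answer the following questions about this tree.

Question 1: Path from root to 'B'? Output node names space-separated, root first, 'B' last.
Answer: A B

Derivation:
Walk down from root: A -> B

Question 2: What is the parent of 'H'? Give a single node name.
Scan adjacency: H appears as child of A

Answer: A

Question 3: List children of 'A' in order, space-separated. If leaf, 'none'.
Answer: H B

Derivation:
Node A's children (from adjacency): H, B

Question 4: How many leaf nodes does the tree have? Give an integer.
Answer: 4

Derivation:
Leaves (nodes with no children): C, D, F, G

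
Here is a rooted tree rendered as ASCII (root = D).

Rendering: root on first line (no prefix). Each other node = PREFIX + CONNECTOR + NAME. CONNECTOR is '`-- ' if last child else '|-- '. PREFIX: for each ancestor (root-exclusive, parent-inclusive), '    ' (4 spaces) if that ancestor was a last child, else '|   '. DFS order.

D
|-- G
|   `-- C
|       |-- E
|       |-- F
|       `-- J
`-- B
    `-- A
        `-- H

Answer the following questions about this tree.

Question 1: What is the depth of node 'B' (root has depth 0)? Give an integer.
Path from root to B: D -> B
Depth = number of edges = 1

Answer: 1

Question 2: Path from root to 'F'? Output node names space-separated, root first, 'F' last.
Walk down from root: D -> G -> C -> F

Answer: D G C F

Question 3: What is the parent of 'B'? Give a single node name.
Answer: D

Derivation:
Scan adjacency: B appears as child of D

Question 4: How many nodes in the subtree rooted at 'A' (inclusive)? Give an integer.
Answer: 2

Derivation:
Subtree rooted at A contains: A, H
Count = 2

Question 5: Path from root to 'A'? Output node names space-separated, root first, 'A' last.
Answer: D B A

Derivation:
Walk down from root: D -> B -> A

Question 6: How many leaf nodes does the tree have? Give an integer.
Answer: 4

Derivation:
Leaves (nodes with no children): E, F, H, J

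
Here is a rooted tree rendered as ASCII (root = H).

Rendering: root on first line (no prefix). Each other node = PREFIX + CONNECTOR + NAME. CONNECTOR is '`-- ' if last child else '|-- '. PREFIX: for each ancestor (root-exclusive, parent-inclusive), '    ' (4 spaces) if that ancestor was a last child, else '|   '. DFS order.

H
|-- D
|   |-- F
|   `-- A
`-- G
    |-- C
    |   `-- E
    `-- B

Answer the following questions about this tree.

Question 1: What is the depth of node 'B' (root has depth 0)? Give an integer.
Answer: 2

Derivation:
Path from root to B: H -> G -> B
Depth = number of edges = 2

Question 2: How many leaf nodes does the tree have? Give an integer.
Answer: 4

Derivation:
Leaves (nodes with no children): A, B, E, F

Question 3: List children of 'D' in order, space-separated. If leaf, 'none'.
Answer: F A

Derivation:
Node D's children (from adjacency): F, A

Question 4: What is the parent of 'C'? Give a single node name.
Scan adjacency: C appears as child of G

Answer: G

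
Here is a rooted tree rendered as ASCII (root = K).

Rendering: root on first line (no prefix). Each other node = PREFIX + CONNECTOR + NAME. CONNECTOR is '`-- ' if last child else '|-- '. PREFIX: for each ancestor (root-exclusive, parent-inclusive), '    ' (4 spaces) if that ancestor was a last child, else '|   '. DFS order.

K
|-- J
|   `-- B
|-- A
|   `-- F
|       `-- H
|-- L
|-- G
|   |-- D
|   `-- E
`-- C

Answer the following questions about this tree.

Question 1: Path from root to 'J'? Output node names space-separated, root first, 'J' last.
Answer: K J

Derivation:
Walk down from root: K -> J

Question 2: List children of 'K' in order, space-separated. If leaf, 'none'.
Answer: J A L G C

Derivation:
Node K's children (from adjacency): J, A, L, G, C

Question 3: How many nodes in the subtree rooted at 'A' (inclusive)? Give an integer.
Answer: 3

Derivation:
Subtree rooted at A contains: A, F, H
Count = 3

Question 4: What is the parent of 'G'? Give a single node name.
Answer: K

Derivation:
Scan adjacency: G appears as child of K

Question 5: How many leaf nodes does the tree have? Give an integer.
Answer: 6

Derivation:
Leaves (nodes with no children): B, C, D, E, H, L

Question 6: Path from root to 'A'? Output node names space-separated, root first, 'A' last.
Walk down from root: K -> A

Answer: K A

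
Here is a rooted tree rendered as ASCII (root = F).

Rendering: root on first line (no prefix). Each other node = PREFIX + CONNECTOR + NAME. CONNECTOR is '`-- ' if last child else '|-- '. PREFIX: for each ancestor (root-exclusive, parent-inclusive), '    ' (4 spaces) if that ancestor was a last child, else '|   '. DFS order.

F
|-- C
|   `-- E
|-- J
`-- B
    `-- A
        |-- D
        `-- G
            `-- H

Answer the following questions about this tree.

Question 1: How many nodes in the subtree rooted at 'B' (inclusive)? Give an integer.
Subtree rooted at B contains: A, B, D, G, H
Count = 5

Answer: 5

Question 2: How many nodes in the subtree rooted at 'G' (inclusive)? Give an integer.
Subtree rooted at G contains: G, H
Count = 2

Answer: 2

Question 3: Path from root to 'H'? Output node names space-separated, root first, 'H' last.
Walk down from root: F -> B -> A -> G -> H

Answer: F B A G H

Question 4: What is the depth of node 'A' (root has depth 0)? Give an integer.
Answer: 2

Derivation:
Path from root to A: F -> B -> A
Depth = number of edges = 2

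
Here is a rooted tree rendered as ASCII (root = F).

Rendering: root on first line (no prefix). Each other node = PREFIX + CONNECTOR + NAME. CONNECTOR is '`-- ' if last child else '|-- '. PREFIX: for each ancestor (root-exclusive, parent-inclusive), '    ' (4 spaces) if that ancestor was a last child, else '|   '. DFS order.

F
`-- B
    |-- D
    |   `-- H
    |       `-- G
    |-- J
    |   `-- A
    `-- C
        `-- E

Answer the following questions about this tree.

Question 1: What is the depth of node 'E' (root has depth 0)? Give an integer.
Path from root to E: F -> B -> C -> E
Depth = number of edges = 3

Answer: 3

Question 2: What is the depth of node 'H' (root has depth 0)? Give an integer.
Answer: 3

Derivation:
Path from root to H: F -> B -> D -> H
Depth = number of edges = 3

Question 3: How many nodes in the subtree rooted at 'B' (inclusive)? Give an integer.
Answer: 8

Derivation:
Subtree rooted at B contains: A, B, C, D, E, G, H, J
Count = 8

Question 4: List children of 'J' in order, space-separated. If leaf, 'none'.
Answer: A

Derivation:
Node J's children (from adjacency): A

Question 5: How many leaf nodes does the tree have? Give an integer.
Answer: 3

Derivation:
Leaves (nodes with no children): A, E, G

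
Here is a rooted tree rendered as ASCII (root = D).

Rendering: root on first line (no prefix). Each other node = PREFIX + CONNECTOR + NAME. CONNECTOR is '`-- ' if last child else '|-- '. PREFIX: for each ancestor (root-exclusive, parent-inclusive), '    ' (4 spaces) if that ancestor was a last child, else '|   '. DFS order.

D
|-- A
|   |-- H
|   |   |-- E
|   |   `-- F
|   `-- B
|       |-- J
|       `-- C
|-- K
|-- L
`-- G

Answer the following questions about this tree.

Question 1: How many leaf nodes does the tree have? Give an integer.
Leaves (nodes with no children): C, E, F, G, J, K, L

Answer: 7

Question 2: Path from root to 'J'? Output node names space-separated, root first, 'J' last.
Walk down from root: D -> A -> B -> J

Answer: D A B J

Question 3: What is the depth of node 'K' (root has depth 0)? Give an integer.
Path from root to K: D -> K
Depth = number of edges = 1

Answer: 1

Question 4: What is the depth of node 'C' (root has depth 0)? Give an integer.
Answer: 3

Derivation:
Path from root to C: D -> A -> B -> C
Depth = number of edges = 3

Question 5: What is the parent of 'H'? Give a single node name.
Answer: A

Derivation:
Scan adjacency: H appears as child of A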